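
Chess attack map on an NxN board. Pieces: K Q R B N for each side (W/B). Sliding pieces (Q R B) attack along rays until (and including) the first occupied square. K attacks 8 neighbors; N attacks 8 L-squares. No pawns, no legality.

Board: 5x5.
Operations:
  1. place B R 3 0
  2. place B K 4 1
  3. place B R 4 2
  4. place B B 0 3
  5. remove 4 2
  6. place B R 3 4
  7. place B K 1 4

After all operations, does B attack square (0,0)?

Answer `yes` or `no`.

Op 1: place BR@(3,0)
Op 2: place BK@(4,1)
Op 3: place BR@(4,2)
Op 4: place BB@(0,3)
Op 5: remove (4,2)
Op 6: place BR@(3,4)
Op 7: place BK@(1,4)
Per-piece attacks for B:
  BB@(0,3): attacks (1,4) (1,2) (2,1) (3,0) [ray(1,1) blocked at (1,4); ray(1,-1) blocked at (3,0)]
  BK@(1,4): attacks (1,3) (2,4) (0,4) (2,3) (0,3)
  BR@(3,0): attacks (3,1) (3,2) (3,3) (3,4) (4,0) (2,0) (1,0) (0,0) [ray(0,1) blocked at (3,4)]
  BR@(3,4): attacks (3,3) (3,2) (3,1) (3,0) (4,4) (2,4) (1,4) [ray(0,-1) blocked at (3,0); ray(-1,0) blocked at (1,4)]
  BK@(4,1): attacks (4,2) (4,0) (3,1) (3,2) (3,0)
B attacks (0,0): yes

Answer: yes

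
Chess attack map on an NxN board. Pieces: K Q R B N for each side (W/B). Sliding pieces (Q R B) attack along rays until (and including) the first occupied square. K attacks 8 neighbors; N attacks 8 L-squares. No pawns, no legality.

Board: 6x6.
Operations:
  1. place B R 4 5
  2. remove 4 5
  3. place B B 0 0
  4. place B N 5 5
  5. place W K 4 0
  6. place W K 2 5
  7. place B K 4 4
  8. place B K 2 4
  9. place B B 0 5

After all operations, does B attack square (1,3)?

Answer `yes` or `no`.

Op 1: place BR@(4,5)
Op 2: remove (4,5)
Op 3: place BB@(0,0)
Op 4: place BN@(5,5)
Op 5: place WK@(4,0)
Op 6: place WK@(2,5)
Op 7: place BK@(4,4)
Op 8: place BK@(2,4)
Op 9: place BB@(0,5)
Per-piece attacks for B:
  BB@(0,0): attacks (1,1) (2,2) (3,3) (4,4) [ray(1,1) blocked at (4,4)]
  BB@(0,5): attacks (1,4) (2,3) (3,2) (4,1) (5,0)
  BK@(2,4): attacks (2,5) (2,3) (3,4) (1,4) (3,5) (3,3) (1,5) (1,3)
  BK@(4,4): attacks (4,5) (4,3) (5,4) (3,4) (5,5) (5,3) (3,5) (3,3)
  BN@(5,5): attacks (4,3) (3,4)
B attacks (1,3): yes

Answer: yes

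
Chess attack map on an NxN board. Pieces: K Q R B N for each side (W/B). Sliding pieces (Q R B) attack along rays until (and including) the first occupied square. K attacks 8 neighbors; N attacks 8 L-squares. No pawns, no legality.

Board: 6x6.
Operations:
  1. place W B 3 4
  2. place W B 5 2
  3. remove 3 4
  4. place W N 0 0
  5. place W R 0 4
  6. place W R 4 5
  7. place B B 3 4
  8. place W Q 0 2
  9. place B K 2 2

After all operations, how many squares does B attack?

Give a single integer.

Op 1: place WB@(3,4)
Op 2: place WB@(5,2)
Op 3: remove (3,4)
Op 4: place WN@(0,0)
Op 5: place WR@(0,4)
Op 6: place WR@(4,5)
Op 7: place BB@(3,4)
Op 8: place WQ@(0,2)
Op 9: place BK@(2,2)
Per-piece attacks for B:
  BK@(2,2): attacks (2,3) (2,1) (3,2) (1,2) (3,3) (3,1) (1,3) (1,1)
  BB@(3,4): attacks (4,5) (4,3) (5,2) (2,5) (2,3) (1,2) (0,1) [ray(1,1) blocked at (4,5); ray(1,-1) blocked at (5,2)]
Union (13 distinct): (0,1) (1,1) (1,2) (1,3) (2,1) (2,3) (2,5) (3,1) (3,2) (3,3) (4,3) (4,5) (5,2)

Answer: 13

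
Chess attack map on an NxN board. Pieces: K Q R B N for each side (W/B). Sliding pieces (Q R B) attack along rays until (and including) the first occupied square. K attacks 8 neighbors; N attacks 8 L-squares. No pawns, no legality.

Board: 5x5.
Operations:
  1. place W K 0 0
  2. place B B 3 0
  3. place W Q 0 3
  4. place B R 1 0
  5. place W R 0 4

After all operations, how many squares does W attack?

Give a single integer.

Op 1: place WK@(0,0)
Op 2: place BB@(3,0)
Op 3: place WQ@(0,3)
Op 4: place BR@(1,0)
Op 5: place WR@(0,4)
Per-piece attacks for W:
  WK@(0,0): attacks (0,1) (1,0) (1,1)
  WQ@(0,3): attacks (0,4) (0,2) (0,1) (0,0) (1,3) (2,3) (3,3) (4,3) (1,4) (1,2) (2,1) (3,0) [ray(0,1) blocked at (0,4); ray(0,-1) blocked at (0,0); ray(1,-1) blocked at (3,0)]
  WR@(0,4): attacks (0,3) (1,4) (2,4) (3,4) (4,4) [ray(0,-1) blocked at (0,3)]
Union (18 distinct): (0,0) (0,1) (0,2) (0,3) (0,4) (1,0) (1,1) (1,2) (1,3) (1,4) (2,1) (2,3) (2,4) (3,0) (3,3) (3,4) (4,3) (4,4)

Answer: 18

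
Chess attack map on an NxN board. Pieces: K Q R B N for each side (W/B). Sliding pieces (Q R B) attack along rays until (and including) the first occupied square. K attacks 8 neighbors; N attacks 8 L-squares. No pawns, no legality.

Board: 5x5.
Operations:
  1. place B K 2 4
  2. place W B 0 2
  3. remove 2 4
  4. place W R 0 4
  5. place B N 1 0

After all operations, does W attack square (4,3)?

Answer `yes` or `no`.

Answer: no

Derivation:
Op 1: place BK@(2,4)
Op 2: place WB@(0,2)
Op 3: remove (2,4)
Op 4: place WR@(0,4)
Op 5: place BN@(1,0)
Per-piece attacks for W:
  WB@(0,2): attacks (1,3) (2,4) (1,1) (2,0)
  WR@(0,4): attacks (0,3) (0,2) (1,4) (2,4) (3,4) (4,4) [ray(0,-1) blocked at (0,2)]
W attacks (4,3): no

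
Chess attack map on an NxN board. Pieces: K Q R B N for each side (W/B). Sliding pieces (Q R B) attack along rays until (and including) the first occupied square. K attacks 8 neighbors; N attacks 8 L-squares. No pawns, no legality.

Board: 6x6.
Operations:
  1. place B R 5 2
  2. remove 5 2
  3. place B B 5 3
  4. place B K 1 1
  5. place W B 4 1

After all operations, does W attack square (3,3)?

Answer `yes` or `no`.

Answer: no

Derivation:
Op 1: place BR@(5,2)
Op 2: remove (5,2)
Op 3: place BB@(5,3)
Op 4: place BK@(1,1)
Op 5: place WB@(4,1)
Per-piece attacks for W:
  WB@(4,1): attacks (5,2) (5,0) (3,2) (2,3) (1,4) (0,5) (3,0)
W attacks (3,3): no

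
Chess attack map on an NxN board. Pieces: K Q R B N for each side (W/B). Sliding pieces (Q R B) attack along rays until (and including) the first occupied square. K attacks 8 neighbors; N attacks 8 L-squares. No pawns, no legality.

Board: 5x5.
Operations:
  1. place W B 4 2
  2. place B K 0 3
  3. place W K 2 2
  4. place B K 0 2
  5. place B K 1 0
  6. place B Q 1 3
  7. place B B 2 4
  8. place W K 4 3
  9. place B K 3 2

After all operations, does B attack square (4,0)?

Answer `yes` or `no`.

Answer: no

Derivation:
Op 1: place WB@(4,2)
Op 2: place BK@(0,3)
Op 3: place WK@(2,2)
Op 4: place BK@(0,2)
Op 5: place BK@(1,0)
Op 6: place BQ@(1,3)
Op 7: place BB@(2,4)
Op 8: place WK@(4,3)
Op 9: place BK@(3,2)
Per-piece attacks for B:
  BK@(0,2): attacks (0,3) (0,1) (1,2) (1,3) (1,1)
  BK@(0,3): attacks (0,4) (0,2) (1,3) (1,4) (1,2)
  BK@(1,0): attacks (1,1) (2,0) (0,0) (2,1) (0,1)
  BQ@(1,3): attacks (1,4) (1,2) (1,1) (1,0) (2,3) (3,3) (4,3) (0,3) (2,4) (2,2) (0,4) (0,2) [ray(0,-1) blocked at (1,0); ray(1,0) blocked at (4,3); ray(-1,0) blocked at (0,3); ray(1,1) blocked at (2,4); ray(1,-1) blocked at (2,2); ray(-1,-1) blocked at (0,2)]
  BB@(2,4): attacks (3,3) (4,2) (1,3) [ray(1,-1) blocked at (4,2); ray(-1,-1) blocked at (1,3)]
  BK@(3,2): attacks (3,3) (3,1) (4,2) (2,2) (4,3) (4,1) (2,3) (2,1)
B attacks (4,0): no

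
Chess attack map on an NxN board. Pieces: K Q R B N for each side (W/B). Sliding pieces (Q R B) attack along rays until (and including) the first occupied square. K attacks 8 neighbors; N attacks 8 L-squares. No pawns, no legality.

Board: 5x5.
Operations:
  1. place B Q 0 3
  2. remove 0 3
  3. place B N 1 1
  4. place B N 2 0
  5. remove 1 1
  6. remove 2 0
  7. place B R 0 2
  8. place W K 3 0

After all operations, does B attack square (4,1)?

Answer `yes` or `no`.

Op 1: place BQ@(0,3)
Op 2: remove (0,3)
Op 3: place BN@(1,1)
Op 4: place BN@(2,0)
Op 5: remove (1,1)
Op 6: remove (2,0)
Op 7: place BR@(0,2)
Op 8: place WK@(3,0)
Per-piece attacks for B:
  BR@(0,2): attacks (0,3) (0,4) (0,1) (0,0) (1,2) (2,2) (3,2) (4,2)
B attacks (4,1): no

Answer: no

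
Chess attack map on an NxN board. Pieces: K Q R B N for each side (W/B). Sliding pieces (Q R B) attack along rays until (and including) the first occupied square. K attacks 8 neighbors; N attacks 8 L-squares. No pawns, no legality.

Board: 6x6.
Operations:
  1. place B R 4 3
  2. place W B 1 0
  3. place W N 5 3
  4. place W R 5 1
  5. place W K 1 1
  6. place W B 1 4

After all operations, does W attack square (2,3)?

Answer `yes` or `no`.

Op 1: place BR@(4,3)
Op 2: place WB@(1,0)
Op 3: place WN@(5,3)
Op 4: place WR@(5,1)
Op 5: place WK@(1,1)
Op 6: place WB@(1,4)
Per-piece attacks for W:
  WB@(1,0): attacks (2,1) (3,2) (4,3) (0,1) [ray(1,1) blocked at (4,3)]
  WK@(1,1): attacks (1,2) (1,0) (2,1) (0,1) (2,2) (2,0) (0,2) (0,0)
  WB@(1,4): attacks (2,5) (2,3) (3,2) (4,1) (5,0) (0,5) (0,3)
  WR@(5,1): attacks (5,2) (5,3) (5,0) (4,1) (3,1) (2,1) (1,1) [ray(0,1) blocked at (5,3); ray(-1,0) blocked at (1,1)]
  WN@(5,3): attacks (4,5) (3,4) (4,1) (3,2)
W attacks (2,3): yes

Answer: yes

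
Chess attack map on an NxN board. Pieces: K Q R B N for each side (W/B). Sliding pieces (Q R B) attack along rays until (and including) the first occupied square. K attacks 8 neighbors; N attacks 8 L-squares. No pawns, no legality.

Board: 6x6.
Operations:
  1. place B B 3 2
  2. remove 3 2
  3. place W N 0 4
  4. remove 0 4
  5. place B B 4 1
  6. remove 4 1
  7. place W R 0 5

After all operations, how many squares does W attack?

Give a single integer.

Answer: 10

Derivation:
Op 1: place BB@(3,2)
Op 2: remove (3,2)
Op 3: place WN@(0,4)
Op 4: remove (0,4)
Op 5: place BB@(4,1)
Op 6: remove (4,1)
Op 7: place WR@(0,5)
Per-piece attacks for W:
  WR@(0,5): attacks (0,4) (0,3) (0,2) (0,1) (0,0) (1,5) (2,5) (3,5) (4,5) (5,5)
Union (10 distinct): (0,0) (0,1) (0,2) (0,3) (0,4) (1,5) (2,5) (3,5) (4,5) (5,5)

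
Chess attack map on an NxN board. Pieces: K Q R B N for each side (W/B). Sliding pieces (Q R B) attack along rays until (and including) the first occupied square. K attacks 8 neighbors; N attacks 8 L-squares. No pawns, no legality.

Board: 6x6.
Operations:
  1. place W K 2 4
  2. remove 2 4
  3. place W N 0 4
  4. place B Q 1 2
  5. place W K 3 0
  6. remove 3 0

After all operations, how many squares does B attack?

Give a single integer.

Answer: 17

Derivation:
Op 1: place WK@(2,4)
Op 2: remove (2,4)
Op 3: place WN@(0,4)
Op 4: place BQ@(1,2)
Op 5: place WK@(3,0)
Op 6: remove (3,0)
Per-piece attacks for B:
  BQ@(1,2): attacks (1,3) (1,4) (1,5) (1,1) (1,0) (2,2) (3,2) (4,2) (5,2) (0,2) (2,3) (3,4) (4,5) (2,1) (3,0) (0,3) (0,1)
Union (17 distinct): (0,1) (0,2) (0,3) (1,0) (1,1) (1,3) (1,4) (1,5) (2,1) (2,2) (2,3) (3,0) (3,2) (3,4) (4,2) (4,5) (5,2)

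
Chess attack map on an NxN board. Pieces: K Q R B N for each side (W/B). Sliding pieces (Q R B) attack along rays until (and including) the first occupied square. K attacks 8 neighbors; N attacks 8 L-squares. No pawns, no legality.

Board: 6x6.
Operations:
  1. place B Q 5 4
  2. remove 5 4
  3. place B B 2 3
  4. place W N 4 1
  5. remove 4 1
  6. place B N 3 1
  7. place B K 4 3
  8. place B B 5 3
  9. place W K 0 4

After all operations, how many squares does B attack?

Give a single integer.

Answer: 20

Derivation:
Op 1: place BQ@(5,4)
Op 2: remove (5,4)
Op 3: place BB@(2,3)
Op 4: place WN@(4,1)
Op 5: remove (4,1)
Op 6: place BN@(3,1)
Op 7: place BK@(4,3)
Op 8: place BB@(5,3)
Op 9: place WK@(0,4)
Per-piece attacks for B:
  BB@(2,3): attacks (3,4) (4,5) (3,2) (4,1) (5,0) (1,4) (0,5) (1,2) (0,1)
  BN@(3,1): attacks (4,3) (5,2) (2,3) (1,2) (5,0) (1,0)
  BK@(4,3): attacks (4,4) (4,2) (5,3) (3,3) (5,4) (5,2) (3,4) (3,2)
  BB@(5,3): attacks (4,4) (3,5) (4,2) (3,1) [ray(-1,-1) blocked at (3,1)]
Union (20 distinct): (0,1) (0,5) (1,0) (1,2) (1,4) (2,3) (3,1) (3,2) (3,3) (3,4) (3,5) (4,1) (4,2) (4,3) (4,4) (4,5) (5,0) (5,2) (5,3) (5,4)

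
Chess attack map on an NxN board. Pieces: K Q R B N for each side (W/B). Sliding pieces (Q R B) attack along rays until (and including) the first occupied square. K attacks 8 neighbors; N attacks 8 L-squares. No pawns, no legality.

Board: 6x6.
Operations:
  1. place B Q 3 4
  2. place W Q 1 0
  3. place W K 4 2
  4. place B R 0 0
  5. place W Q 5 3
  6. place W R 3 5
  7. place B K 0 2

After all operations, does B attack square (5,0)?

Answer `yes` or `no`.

Answer: no

Derivation:
Op 1: place BQ@(3,4)
Op 2: place WQ@(1,0)
Op 3: place WK@(4,2)
Op 4: place BR@(0,0)
Op 5: place WQ@(5,3)
Op 6: place WR@(3,5)
Op 7: place BK@(0,2)
Per-piece attacks for B:
  BR@(0,0): attacks (0,1) (0,2) (1,0) [ray(0,1) blocked at (0,2); ray(1,0) blocked at (1,0)]
  BK@(0,2): attacks (0,3) (0,1) (1,2) (1,3) (1,1)
  BQ@(3,4): attacks (3,5) (3,3) (3,2) (3,1) (3,0) (4,4) (5,4) (2,4) (1,4) (0,4) (4,5) (4,3) (5,2) (2,5) (2,3) (1,2) (0,1) [ray(0,1) blocked at (3,5)]
B attacks (5,0): no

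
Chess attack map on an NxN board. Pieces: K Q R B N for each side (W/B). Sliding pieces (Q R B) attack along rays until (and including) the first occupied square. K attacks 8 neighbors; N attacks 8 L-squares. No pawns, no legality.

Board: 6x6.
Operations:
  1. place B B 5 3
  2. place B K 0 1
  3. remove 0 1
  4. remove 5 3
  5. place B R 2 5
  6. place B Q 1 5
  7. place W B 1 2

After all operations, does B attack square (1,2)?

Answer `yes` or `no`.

Answer: yes

Derivation:
Op 1: place BB@(5,3)
Op 2: place BK@(0,1)
Op 3: remove (0,1)
Op 4: remove (5,3)
Op 5: place BR@(2,5)
Op 6: place BQ@(1,5)
Op 7: place WB@(1,2)
Per-piece attacks for B:
  BQ@(1,5): attacks (1,4) (1,3) (1,2) (2,5) (0,5) (2,4) (3,3) (4,2) (5,1) (0,4) [ray(0,-1) blocked at (1,2); ray(1,0) blocked at (2,5)]
  BR@(2,5): attacks (2,4) (2,3) (2,2) (2,1) (2,0) (3,5) (4,5) (5,5) (1,5) [ray(-1,0) blocked at (1,5)]
B attacks (1,2): yes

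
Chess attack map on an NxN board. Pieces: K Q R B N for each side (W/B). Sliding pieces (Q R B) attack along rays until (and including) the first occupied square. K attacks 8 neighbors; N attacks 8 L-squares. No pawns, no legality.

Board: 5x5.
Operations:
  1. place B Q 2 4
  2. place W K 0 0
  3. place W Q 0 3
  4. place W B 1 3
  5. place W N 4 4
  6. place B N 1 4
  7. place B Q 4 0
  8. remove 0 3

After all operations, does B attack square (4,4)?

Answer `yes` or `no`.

Answer: yes

Derivation:
Op 1: place BQ@(2,4)
Op 2: place WK@(0,0)
Op 3: place WQ@(0,3)
Op 4: place WB@(1,3)
Op 5: place WN@(4,4)
Op 6: place BN@(1,4)
Op 7: place BQ@(4,0)
Op 8: remove (0,3)
Per-piece attacks for B:
  BN@(1,4): attacks (2,2) (3,3) (0,2)
  BQ@(2,4): attacks (2,3) (2,2) (2,1) (2,0) (3,4) (4,4) (1,4) (3,3) (4,2) (1,3) [ray(1,0) blocked at (4,4); ray(-1,0) blocked at (1,4); ray(-1,-1) blocked at (1,3)]
  BQ@(4,0): attacks (4,1) (4,2) (4,3) (4,4) (3,0) (2,0) (1,0) (0,0) (3,1) (2,2) (1,3) [ray(0,1) blocked at (4,4); ray(-1,0) blocked at (0,0); ray(-1,1) blocked at (1,3)]
B attacks (4,4): yes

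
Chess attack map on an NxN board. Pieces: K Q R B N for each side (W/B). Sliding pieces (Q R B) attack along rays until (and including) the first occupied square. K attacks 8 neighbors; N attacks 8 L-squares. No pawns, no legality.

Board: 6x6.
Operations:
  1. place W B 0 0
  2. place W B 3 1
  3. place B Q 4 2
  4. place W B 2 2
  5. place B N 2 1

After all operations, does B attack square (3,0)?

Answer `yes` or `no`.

Answer: no

Derivation:
Op 1: place WB@(0,0)
Op 2: place WB@(3,1)
Op 3: place BQ@(4,2)
Op 4: place WB@(2,2)
Op 5: place BN@(2,1)
Per-piece attacks for B:
  BN@(2,1): attacks (3,3) (4,2) (1,3) (0,2) (4,0) (0,0)
  BQ@(4,2): attacks (4,3) (4,4) (4,5) (4,1) (4,0) (5,2) (3,2) (2,2) (5,3) (5,1) (3,3) (2,4) (1,5) (3,1) [ray(-1,0) blocked at (2,2); ray(-1,-1) blocked at (3,1)]
B attacks (3,0): no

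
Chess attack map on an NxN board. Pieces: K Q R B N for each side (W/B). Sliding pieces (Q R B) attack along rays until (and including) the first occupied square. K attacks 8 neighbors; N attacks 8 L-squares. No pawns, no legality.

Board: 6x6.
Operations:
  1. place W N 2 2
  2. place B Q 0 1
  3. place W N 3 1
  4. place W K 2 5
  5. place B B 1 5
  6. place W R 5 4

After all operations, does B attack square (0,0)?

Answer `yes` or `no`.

Op 1: place WN@(2,2)
Op 2: place BQ@(0,1)
Op 3: place WN@(3,1)
Op 4: place WK@(2,5)
Op 5: place BB@(1,5)
Op 6: place WR@(5,4)
Per-piece attacks for B:
  BQ@(0,1): attacks (0,2) (0,3) (0,4) (0,5) (0,0) (1,1) (2,1) (3,1) (1,2) (2,3) (3,4) (4,5) (1,0) [ray(1,0) blocked at (3,1)]
  BB@(1,5): attacks (2,4) (3,3) (4,2) (5,1) (0,4)
B attacks (0,0): yes

Answer: yes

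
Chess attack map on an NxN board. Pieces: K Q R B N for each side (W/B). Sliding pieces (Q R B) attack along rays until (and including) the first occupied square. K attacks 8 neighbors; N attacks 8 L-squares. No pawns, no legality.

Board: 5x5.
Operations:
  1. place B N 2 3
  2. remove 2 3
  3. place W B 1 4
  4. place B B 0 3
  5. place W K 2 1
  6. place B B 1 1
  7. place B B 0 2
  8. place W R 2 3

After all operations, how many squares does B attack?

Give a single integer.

Answer: 12

Derivation:
Op 1: place BN@(2,3)
Op 2: remove (2,3)
Op 3: place WB@(1,4)
Op 4: place BB@(0,3)
Op 5: place WK@(2,1)
Op 6: place BB@(1,1)
Op 7: place BB@(0,2)
Op 8: place WR@(2,3)
Per-piece attacks for B:
  BB@(0,2): attacks (1,3) (2,4) (1,1) [ray(1,-1) blocked at (1,1)]
  BB@(0,3): attacks (1,4) (1,2) (2,1) [ray(1,1) blocked at (1,4); ray(1,-1) blocked at (2,1)]
  BB@(1,1): attacks (2,2) (3,3) (4,4) (2,0) (0,2) (0,0) [ray(-1,1) blocked at (0,2)]
Union (12 distinct): (0,0) (0,2) (1,1) (1,2) (1,3) (1,4) (2,0) (2,1) (2,2) (2,4) (3,3) (4,4)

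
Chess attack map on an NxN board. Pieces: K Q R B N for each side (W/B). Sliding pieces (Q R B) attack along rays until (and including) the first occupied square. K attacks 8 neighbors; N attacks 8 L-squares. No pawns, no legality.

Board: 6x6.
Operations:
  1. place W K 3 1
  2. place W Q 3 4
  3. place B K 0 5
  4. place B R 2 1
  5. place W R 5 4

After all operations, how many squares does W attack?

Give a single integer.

Answer: 28

Derivation:
Op 1: place WK@(3,1)
Op 2: place WQ@(3,4)
Op 3: place BK@(0,5)
Op 4: place BR@(2,1)
Op 5: place WR@(5,4)
Per-piece attacks for W:
  WK@(3,1): attacks (3,2) (3,0) (4,1) (2,1) (4,2) (4,0) (2,2) (2,0)
  WQ@(3,4): attacks (3,5) (3,3) (3,2) (3,1) (4,4) (5,4) (2,4) (1,4) (0,4) (4,5) (4,3) (5,2) (2,5) (2,3) (1,2) (0,1) [ray(0,-1) blocked at (3,1); ray(1,0) blocked at (5,4)]
  WR@(5,4): attacks (5,5) (5,3) (5,2) (5,1) (5,0) (4,4) (3,4) [ray(-1,0) blocked at (3,4)]
Union (28 distinct): (0,1) (0,4) (1,2) (1,4) (2,0) (2,1) (2,2) (2,3) (2,4) (2,5) (3,0) (3,1) (3,2) (3,3) (3,4) (3,5) (4,0) (4,1) (4,2) (4,3) (4,4) (4,5) (5,0) (5,1) (5,2) (5,3) (5,4) (5,5)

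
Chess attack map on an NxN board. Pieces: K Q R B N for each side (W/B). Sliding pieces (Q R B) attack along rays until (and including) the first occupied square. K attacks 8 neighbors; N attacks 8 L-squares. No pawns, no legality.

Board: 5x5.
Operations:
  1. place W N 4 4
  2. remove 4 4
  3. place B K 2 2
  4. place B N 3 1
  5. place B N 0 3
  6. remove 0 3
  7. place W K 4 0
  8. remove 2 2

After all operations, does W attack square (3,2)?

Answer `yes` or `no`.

Answer: no

Derivation:
Op 1: place WN@(4,4)
Op 2: remove (4,4)
Op 3: place BK@(2,2)
Op 4: place BN@(3,1)
Op 5: place BN@(0,3)
Op 6: remove (0,3)
Op 7: place WK@(4,0)
Op 8: remove (2,2)
Per-piece attacks for W:
  WK@(4,0): attacks (4,1) (3,0) (3,1)
W attacks (3,2): no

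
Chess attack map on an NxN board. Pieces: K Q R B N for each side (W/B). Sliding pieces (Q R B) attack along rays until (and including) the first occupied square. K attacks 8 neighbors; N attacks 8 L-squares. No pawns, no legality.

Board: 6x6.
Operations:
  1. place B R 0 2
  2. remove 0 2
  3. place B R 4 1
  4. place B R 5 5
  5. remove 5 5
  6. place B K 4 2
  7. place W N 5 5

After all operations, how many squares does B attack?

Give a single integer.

Op 1: place BR@(0,2)
Op 2: remove (0,2)
Op 3: place BR@(4,1)
Op 4: place BR@(5,5)
Op 5: remove (5,5)
Op 6: place BK@(4,2)
Op 7: place WN@(5,5)
Per-piece attacks for B:
  BR@(4,1): attacks (4,2) (4,0) (5,1) (3,1) (2,1) (1,1) (0,1) [ray(0,1) blocked at (4,2)]
  BK@(4,2): attacks (4,3) (4,1) (5,2) (3,2) (5,3) (5,1) (3,3) (3,1)
Union (13 distinct): (0,1) (1,1) (2,1) (3,1) (3,2) (3,3) (4,0) (4,1) (4,2) (4,3) (5,1) (5,2) (5,3)

Answer: 13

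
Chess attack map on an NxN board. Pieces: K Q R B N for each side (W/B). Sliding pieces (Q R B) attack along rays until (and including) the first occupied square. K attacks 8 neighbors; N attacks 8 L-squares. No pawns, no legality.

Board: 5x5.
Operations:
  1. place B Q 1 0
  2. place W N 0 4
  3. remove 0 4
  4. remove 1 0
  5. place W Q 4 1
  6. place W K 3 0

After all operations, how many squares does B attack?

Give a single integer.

Op 1: place BQ@(1,0)
Op 2: place WN@(0,4)
Op 3: remove (0,4)
Op 4: remove (1,0)
Op 5: place WQ@(4,1)
Op 6: place WK@(3,0)
Per-piece attacks for B:
Union (0 distinct): (none)

Answer: 0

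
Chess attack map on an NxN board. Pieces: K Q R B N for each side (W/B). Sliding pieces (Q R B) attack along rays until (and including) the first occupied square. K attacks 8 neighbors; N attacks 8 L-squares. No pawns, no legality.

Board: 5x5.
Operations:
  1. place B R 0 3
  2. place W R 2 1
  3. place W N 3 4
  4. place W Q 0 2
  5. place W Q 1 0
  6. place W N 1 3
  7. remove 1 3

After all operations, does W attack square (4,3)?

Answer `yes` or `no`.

Op 1: place BR@(0,3)
Op 2: place WR@(2,1)
Op 3: place WN@(3,4)
Op 4: place WQ@(0,2)
Op 5: place WQ@(1,0)
Op 6: place WN@(1,3)
Op 7: remove (1,3)
Per-piece attacks for W:
  WQ@(0,2): attacks (0,3) (0,1) (0,0) (1,2) (2,2) (3,2) (4,2) (1,3) (2,4) (1,1) (2,0) [ray(0,1) blocked at (0,3)]
  WQ@(1,0): attacks (1,1) (1,2) (1,3) (1,4) (2,0) (3,0) (4,0) (0,0) (2,1) (0,1) [ray(1,1) blocked at (2,1)]
  WR@(2,1): attacks (2,2) (2,3) (2,4) (2,0) (3,1) (4,1) (1,1) (0,1)
  WN@(3,4): attacks (4,2) (2,2) (1,3)
W attacks (4,3): no

Answer: no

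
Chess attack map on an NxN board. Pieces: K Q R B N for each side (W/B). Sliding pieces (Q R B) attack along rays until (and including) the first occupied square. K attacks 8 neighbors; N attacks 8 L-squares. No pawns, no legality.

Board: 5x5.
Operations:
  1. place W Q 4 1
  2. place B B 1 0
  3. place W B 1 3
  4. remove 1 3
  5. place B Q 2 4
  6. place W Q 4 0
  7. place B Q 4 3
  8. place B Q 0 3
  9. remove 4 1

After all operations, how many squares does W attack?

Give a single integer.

Answer: 10

Derivation:
Op 1: place WQ@(4,1)
Op 2: place BB@(1,0)
Op 3: place WB@(1,3)
Op 4: remove (1,3)
Op 5: place BQ@(2,4)
Op 6: place WQ@(4,0)
Op 7: place BQ@(4,3)
Op 8: place BQ@(0,3)
Op 9: remove (4,1)
Per-piece attacks for W:
  WQ@(4,0): attacks (4,1) (4,2) (4,3) (3,0) (2,0) (1,0) (3,1) (2,2) (1,3) (0,4) [ray(0,1) blocked at (4,3); ray(-1,0) blocked at (1,0)]
Union (10 distinct): (0,4) (1,0) (1,3) (2,0) (2,2) (3,0) (3,1) (4,1) (4,2) (4,3)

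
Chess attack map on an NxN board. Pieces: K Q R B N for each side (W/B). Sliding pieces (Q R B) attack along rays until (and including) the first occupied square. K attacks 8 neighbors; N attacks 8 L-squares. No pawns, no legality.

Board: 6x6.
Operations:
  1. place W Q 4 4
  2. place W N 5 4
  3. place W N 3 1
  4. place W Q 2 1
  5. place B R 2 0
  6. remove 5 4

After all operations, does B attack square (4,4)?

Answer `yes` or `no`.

Answer: no

Derivation:
Op 1: place WQ@(4,4)
Op 2: place WN@(5,4)
Op 3: place WN@(3,1)
Op 4: place WQ@(2,1)
Op 5: place BR@(2,0)
Op 6: remove (5,4)
Per-piece attacks for B:
  BR@(2,0): attacks (2,1) (3,0) (4,0) (5,0) (1,0) (0,0) [ray(0,1) blocked at (2,1)]
B attacks (4,4): no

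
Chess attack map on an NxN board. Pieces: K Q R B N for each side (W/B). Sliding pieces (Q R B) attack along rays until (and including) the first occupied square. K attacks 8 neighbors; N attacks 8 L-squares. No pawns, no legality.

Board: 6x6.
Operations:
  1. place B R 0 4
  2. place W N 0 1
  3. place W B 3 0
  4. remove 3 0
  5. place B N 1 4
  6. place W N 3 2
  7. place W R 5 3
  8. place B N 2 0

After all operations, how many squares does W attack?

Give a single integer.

Op 1: place BR@(0,4)
Op 2: place WN@(0,1)
Op 3: place WB@(3,0)
Op 4: remove (3,0)
Op 5: place BN@(1,4)
Op 6: place WN@(3,2)
Op 7: place WR@(5,3)
Op 8: place BN@(2,0)
Per-piece attacks for W:
  WN@(0,1): attacks (1,3) (2,2) (2,0)
  WN@(3,2): attacks (4,4) (5,3) (2,4) (1,3) (4,0) (5,1) (2,0) (1,1)
  WR@(5,3): attacks (5,4) (5,5) (5,2) (5,1) (5,0) (4,3) (3,3) (2,3) (1,3) (0,3)
Union (17 distinct): (0,3) (1,1) (1,3) (2,0) (2,2) (2,3) (2,4) (3,3) (4,0) (4,3) (4,4) (5,0) (5,1) (5,2) (5,3) (5,4) (5,5)

Answer: 17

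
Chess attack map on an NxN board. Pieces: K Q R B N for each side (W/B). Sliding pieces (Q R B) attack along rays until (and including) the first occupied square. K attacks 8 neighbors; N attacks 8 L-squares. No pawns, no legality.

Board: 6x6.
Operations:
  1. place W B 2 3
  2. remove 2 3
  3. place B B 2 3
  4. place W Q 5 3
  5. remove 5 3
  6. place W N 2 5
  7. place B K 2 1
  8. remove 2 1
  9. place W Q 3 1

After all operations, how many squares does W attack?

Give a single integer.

Op 1: place WB@(2,3)
Op 2: remove (2,3)
Op 3: place BB@(2,3)
Op 4: place WQ@(5,3)
Op 5: remove (5,3)
Op 6: place WN@(2,5)
Op 7: place BK@(2,1)
Op 8: remove (2,1)
Op 9: place WQ@(3,1)
Per-piece attacks for W:
  WN@(2,5): attacks (3,3) (4,4) (1,3) (0,4)
  WQ@(3,1): attacks (3,2) (3,3) (3,4) (3,5) (3,0) (4,1) (5,1) (2,1) (1,1) (0,1) (4,2) (5,3) (4,0) (2,2) (1,3) (0,4) (2,0)
Union (18 distinct): (0,1) (0,4) (1,1) (1,3) (2,0) (2,1) (2,2) (3,0) (3,2) (3,3) (3,4) (3,5) (4,0) (4,1) (4,2) (4,4) (5,1) (5,3)

Answer: 18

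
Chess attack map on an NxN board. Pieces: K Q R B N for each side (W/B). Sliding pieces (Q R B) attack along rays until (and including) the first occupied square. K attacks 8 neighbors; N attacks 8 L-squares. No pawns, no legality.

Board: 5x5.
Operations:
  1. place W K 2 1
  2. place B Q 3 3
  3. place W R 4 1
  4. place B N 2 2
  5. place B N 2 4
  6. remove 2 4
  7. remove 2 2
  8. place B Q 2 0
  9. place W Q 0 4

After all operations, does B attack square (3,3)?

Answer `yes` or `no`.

Op 1: place WK@(2,1)
Op 2: place BQ@(3,3)
Op 3: place WR@(4,1)
Op 4: place BN@(2,2)
Op 5: place BN@(2,4)
Op 6: remove (2,4)
Op 7: remove (2,2)
Op 8: place BQ@(2,0)
Op 9: place WQ@(0,4)
Per-piece attacks for B:
  BQ@(2,0): attacks (2,1) (3,0) (4,0) (1,0) (0,0) (3,1) (4,2) (1,1) (0,2) [ray(0,1) blocked at (2,1)]
  BQ@(3,3): attacks (3,4) (3,2) (3,1) (3,0) (4,3) (2,3) (1,3) (0,3) (4,4) (4,2) (2,4) (2,2) (1,1) (0,0)
B attacks (3,3): no

Answer: no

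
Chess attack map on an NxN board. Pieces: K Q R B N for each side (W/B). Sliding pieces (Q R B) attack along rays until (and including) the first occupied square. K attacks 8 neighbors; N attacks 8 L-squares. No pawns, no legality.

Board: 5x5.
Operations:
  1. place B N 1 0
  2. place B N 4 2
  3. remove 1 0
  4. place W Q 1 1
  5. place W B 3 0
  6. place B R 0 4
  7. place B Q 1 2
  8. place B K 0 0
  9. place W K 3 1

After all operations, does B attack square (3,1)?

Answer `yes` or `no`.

Answer: no

Derivation:
Op 1: place BN@(1,0)
Op 2: place BN@(4,2)
Op 3: remove (1,0)
Op 4: place WQ@(1,1)
Op 5: place WB@(3,0)
Op 6: place BR@(0,4)
Op 7: place BQ@(1,2)
Op 8: place BK@(0,0)
Op 9: place WK@(3,1)
Per-piece attacks for B:
  BK@(0,0): attacks (0,1) (1,0) (1,1)
  BR@(0,4): attacks (0,3) (0,2) (0,1) (0,0) (1,4) (2,4) (3,4) (4,4) [ray(0,-1) blocked at (0,0)]
  BQ@(1,2): attacks (1,3) (1,4) (1,1) (2,2) (3,2) (4,2) (0,2) (2,3) (3,4) (2,1) (3,0) (0,3) (0,1) [ray(0,-1) blocked at (1,1); ray(1,0) blocked at (4,2); ray(1,-1) blocked at (3,0)]
  BN@(4,2): attacks (3,4) (2,3) (3,0) (2,1)
B attacks (3,1): no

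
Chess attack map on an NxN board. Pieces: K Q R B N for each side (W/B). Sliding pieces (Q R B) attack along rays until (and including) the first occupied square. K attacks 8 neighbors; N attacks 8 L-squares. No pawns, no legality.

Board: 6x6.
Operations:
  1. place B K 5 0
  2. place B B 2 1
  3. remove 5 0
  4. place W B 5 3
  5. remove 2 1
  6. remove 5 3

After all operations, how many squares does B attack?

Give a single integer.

Answer: 0

Derivation:
Op 1: place BK@(5,0)
Op 2: place BB@(2,1)
Op 3: remove (5,0)
Op 4: place WB@(5,3)
Op 5: remove (2,1)
Op 6: remove (5,3)
Per-piece attacks for B:
Union (0 distinct): (none)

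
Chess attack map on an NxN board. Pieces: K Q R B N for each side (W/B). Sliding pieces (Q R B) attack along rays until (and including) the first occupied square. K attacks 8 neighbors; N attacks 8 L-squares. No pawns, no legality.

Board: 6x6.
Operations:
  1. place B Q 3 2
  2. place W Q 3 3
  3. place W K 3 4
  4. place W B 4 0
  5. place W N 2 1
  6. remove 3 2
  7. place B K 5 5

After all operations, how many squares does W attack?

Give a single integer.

Answer: 25

Derivation:
Op 1: place BQ@(3,2)
Op 2: place WQ@(3,3)
Op 3: place WK@(3,4)
Op 4: place WB@(4,0)
Op 5: place WN@(2,1)
Op 6: remove (3,2)
Op 7: place BK@(5,5)
Per-piece attacks for W:
  WN@(2,1): attacks (3,3) (4,2) (1,3) (0,2) (4,0) (0,0)
  WQ@(3,3): attacks (3,4) (3,2) (3,1) (3,0) (4,3) (5,3) (2,3) (1,3) (0,3) (4,4) (5,5) (4,2) (5,1) (2,4) (1,5) (2,2) (1,1) (0,0) [ray(0,1) blocked at (3,4); ray(1,1) blocked at (5,5)]
  WK@(3,4): attacks (3,5) (3,3) (4,4) (2,4) (4,5) (4,3) (2,5) (2,3)
  WB@(4,0): attacks (5,1) (3,1) (2,2) (1,3) (0,4)
Union (25 distinct): (0,0) (0,2) (0,3) (0,4) (1,1) (1,3) (1,5) (2,2) (2,3) (2,4) (2,5) (3,0) (3,1) (3,2) (3,3) (3,4) (3,5) (4,0) (4,2) (4,3) (4,4) (4,5) (5,1) (5,3) (5,5)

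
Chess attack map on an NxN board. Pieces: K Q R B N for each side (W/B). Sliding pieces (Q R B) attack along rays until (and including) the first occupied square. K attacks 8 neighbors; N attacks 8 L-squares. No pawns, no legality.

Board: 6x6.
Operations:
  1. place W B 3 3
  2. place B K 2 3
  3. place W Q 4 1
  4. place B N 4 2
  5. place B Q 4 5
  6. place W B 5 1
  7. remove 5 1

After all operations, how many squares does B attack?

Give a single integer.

Answer: 21

Derivation:
Op 1: place WB@(3,3)
Op 2: place BK@(2,3)
Op 3: place WQ@(4,1)
Op 4: place BN@(4,2)
Op 5: place BQ@(4,5)
Op 6: place WB@(5,1)
Op 7: remove (5,1)
Per-piece attacks for B:
  BK@(2,3): attacks (2,4) (2,2) (3,3) (1,3) (3,4) (3,2) (1,4) (1,2)
  BN@(4,2): attacks (5,4) (3,4) (2,3) (5,0) (3,0) (2,1)
  BQ@(4,5): attacks (4,4) (4,3) (4,2) (5,5) (3,5) (2,5) (1,5) (0,5) (5,4) (3,4) (2,3) [ray(0,-1) blocked at (4,2); ray(-1,-1) blocked at (2,3)]
Union (21 distinct): (0,5) (1,2) (1,3) (1,4) (1,5) (2,1) (2,2) (2,3) (2,4) (2,5) (3,0) (3,2) (3,3) (3,4) (3,5) (4,2) (4,3) (4,4) (5,0) (5,4) (5,5)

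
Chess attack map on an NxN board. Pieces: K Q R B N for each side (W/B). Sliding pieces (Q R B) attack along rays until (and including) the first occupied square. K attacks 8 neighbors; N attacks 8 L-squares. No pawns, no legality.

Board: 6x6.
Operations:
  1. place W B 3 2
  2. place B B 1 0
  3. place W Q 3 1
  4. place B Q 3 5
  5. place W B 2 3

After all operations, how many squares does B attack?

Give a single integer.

Answer: 15

Derivation:
Op 1: place WB@(3,2)
Op 2: place BB@(1,0)
Op 3: place WQ@(3,1)
Op 4: place BQ@(3,5)
Op 5: place WB@(2,3)
Per-piece attacks for B:
  BB@(1,0): attacks (2,1) (3,2) (0,1) [ray(1,1) blocked at (3,2)]
  BQ@(3,5): attacks (3,4) (3,3) (3,2) (4,5) (5,5) (2,5) (1,5) (0,5) (4,4) (5,3) (2,4) (1,3) (0,2) [ray(0,-1) blocked at (3,2)]
Union (15 distinct): (0,1) (0,2) (0,5) (1,3) (1,5) (2,1) (2,4) (2,5) (3,2) (3,3) (3,4) (4,4) (4,5) (5,3) (5,5)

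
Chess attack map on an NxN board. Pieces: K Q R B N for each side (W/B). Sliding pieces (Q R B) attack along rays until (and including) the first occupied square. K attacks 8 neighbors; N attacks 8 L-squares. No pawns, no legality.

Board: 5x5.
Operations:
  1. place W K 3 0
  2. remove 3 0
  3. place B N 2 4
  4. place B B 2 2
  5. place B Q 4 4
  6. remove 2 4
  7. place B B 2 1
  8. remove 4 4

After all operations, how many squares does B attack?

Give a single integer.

Answer: 14

Derivation:
Op 1: place WK@(3,0)
Op 2: remove (3,0)
Op 3: place BN@(2,4)
Op 4: place BB@(2,2)
Op 5: place BQ@(4,4)
Op 6: remove (2,4)
Op 7: place BB@(2,1)
Op 8: remove (4,4)
Per-piece attacks for B:
  BB@(2,1): attacks (3,2) (4,3) (3,0) (1,2) (0,3) (1,0)
  BB@(2,2): attacks (3,3) (4,4) (3,1) (4,0) (1,3) (0,4) (1,1) (0,0)
Union (14 distinct): (0,0) (0,3) (0,4) (1,0) (1,1) (1,2) (1,3) (3,0) (3,1) (3,2) (3,3) (4,0) (4,3) (4,4)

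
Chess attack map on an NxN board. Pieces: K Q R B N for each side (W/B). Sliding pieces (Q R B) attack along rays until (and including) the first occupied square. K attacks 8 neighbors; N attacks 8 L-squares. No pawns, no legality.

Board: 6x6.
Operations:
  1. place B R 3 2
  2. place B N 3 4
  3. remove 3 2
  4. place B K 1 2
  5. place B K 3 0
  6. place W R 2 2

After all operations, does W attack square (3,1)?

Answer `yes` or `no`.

Op 1: place BR@(3,2)
Op 2: place BN@(3,4)
Op 3: remove (3,2)
Op 4: place BK@(1,2)
Op 5: place BK@(3,0)
Op 6: place WR@(2,2)
Per-piece attacks for W:
  WR@(2,2): attacks (2,3) (2,4) (2,5) (2,1) (2,0) (3,2) (4,2) (5,2) (1,2) [ray(-1,0) blocked at (1,2)]
W attacks (3,1): no

Answer: no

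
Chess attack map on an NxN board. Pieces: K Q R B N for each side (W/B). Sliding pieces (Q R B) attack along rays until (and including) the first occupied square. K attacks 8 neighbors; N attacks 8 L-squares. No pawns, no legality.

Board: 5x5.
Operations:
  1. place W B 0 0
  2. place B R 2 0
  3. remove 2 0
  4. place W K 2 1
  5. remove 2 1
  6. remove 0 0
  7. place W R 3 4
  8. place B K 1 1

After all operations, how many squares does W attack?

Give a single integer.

Answer: 8

Derivation:
Op 1: place WB@(0,0)
Op 2: place BR@(2,0)
Op 3: remove (2,0)
Op 4: place WK@(2,1)
Op 5: remove (2,1)
Op 6: remove (0,0)
Op 7: place WR@(3,4)
Op 8: place BK@(1,1)
Per-piece attacks for W:
  WR@(3,4): attacks (3,3) (3,2) (3,1) (3,0) (4,4) (2,4) (1,4) (0,4)
Union (8 distinct): (0,4) (1,4) (2,4) (3,0) (3,1) (3,2) (3,3) (4,4)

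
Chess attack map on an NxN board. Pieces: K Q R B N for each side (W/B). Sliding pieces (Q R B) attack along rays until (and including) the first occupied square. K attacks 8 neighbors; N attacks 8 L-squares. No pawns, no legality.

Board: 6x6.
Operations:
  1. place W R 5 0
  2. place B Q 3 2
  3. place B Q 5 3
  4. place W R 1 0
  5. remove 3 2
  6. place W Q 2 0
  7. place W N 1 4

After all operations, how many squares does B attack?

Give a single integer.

Op 1: place WR@(5,0)
Op 2: place BQ@(3,2)
Op 3: place BQ@(5,3)
Op 4: place WR@(1,0)
Op 5: remove (3,2)
Op 6: place WQ@(2,0)
Op 7: place WN@(1,4)
Per-piece attacks for B:
  BQ@(5,3): attacks (5,4) (5,5) (5,2) (5,1) (5,0) (4,3) (3,3) (2,3) (1,3) (0,3) (4,4) (3,5) (4,2) (3,1) (2,0) [ray(0,-1) blocked at (5,0); ray(-1,-1) blocked at (2,0)]
Union (15 distinct): (0,3) (1,3) (2,0) (2,3) (3,1) (3,3) (3,5) (4,2) (4,3) (4,4) (5,0) (5,1) (5,2) (5,4) (5,5)

Answer: 15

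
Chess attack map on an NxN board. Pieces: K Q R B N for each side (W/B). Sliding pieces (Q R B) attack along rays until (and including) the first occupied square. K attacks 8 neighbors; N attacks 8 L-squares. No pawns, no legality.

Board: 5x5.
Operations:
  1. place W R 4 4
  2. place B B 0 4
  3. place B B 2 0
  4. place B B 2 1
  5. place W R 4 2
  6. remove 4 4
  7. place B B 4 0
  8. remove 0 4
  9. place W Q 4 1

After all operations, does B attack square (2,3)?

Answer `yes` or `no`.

Answer: no

Derivation:
Op 1: place WR@(4,4)
Op 2: place BB@(0,4)
Op 3: place BB@(2,0)
Op 4: place BB@(2,1)
Op 5: place WR@(4,2)
Op 6: remove (4,4)
Op 7: place BB@(4,0)
Op 8: remove (0,4)
Op 9: place WQ@(4,1)
Per-piece attacks for B:
  BB@(2,0): attacks (3,1) (4,2) (1,1) (0,2) [ray(1,1) blocked at (4,2)]
  BB@(2,1): attacks (3,2) (4,3) (3,0) (1,2) (0,3) (1,0)
  BB@(4,0): attacks (3,1) (2,2) (1,3) (0,4)
B attacks (2,3): no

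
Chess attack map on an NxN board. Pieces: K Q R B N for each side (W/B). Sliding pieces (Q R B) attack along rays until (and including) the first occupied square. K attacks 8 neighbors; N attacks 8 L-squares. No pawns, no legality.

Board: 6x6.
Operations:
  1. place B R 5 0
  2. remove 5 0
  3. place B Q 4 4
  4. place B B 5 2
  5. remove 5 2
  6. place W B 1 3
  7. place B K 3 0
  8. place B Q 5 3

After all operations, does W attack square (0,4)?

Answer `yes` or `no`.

Op 1: place BR@(5,0)
Op 2: remove (5,0)
Op 3: place BQ@(4,4)
Op 4: place BB@(5,2)
Op 5: remove (5,2)
Op 6: place WB@(1,3)
Op 7: place BK@(3,0)
Op 8: place BQ@(5,3)
Per-piece attacks for W:
  WB@(1,3): attacks (2,4) (3,5) (2,2) (3,1) (4,0) (0,4) (0,2)
W attacks (0,4): yes

Answer: yes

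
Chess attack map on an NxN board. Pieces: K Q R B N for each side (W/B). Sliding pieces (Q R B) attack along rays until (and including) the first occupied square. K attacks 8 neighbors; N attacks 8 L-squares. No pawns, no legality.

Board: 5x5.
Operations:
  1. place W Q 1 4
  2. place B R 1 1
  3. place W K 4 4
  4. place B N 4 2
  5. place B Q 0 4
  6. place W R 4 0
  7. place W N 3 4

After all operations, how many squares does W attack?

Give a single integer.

Op 1: place WQ@(1,4)
Op 2: place BR@(1,1)
Op 3: place WK@(4,4)
Op 4: place BN@(4,2)
Op 5: place BQ@(0,4)
Op 6: place WR@(4,0)
Op 7: place WN@(3,4)
Per-piece attacks for W:
  WQ@(1,4): attacks (1,3) (1,2) (1,1) (2,4) (3,4) (0,4) (2,3) (3,2) (4,1) (0,3) [ray(0,-1) blocked at (1,1); ray(1,0) blocked at (3,4); ray(-1,0) blocked at (0,4)]
  WN@(3,4): attacks (4,2) (2,2) (1,3)
  WR@(4,0): attacks (4,1) (4,2) (3,0) (2,0) (1,0) (0,0) [ray(0,1) blocked at (4,2)]
  WK@(4,4): attacks (4,3) (3,4) (3,3)
Union (18 distinct): (0,0) (0,3) (0,4) (1,0) (1,1) (1,2) (1,3) (2,0) (2,2) (2,3) (2,4) (3,0) (3,2) (3,3) (3,4) (4,1) (4,2) (4,3)

Answer: 18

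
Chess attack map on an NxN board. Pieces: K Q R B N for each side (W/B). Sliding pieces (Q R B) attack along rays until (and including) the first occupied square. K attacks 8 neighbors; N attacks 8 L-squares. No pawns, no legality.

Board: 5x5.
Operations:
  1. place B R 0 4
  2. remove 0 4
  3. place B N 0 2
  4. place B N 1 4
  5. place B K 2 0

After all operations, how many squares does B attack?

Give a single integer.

Answer: 10

Derivation:
Op 1: place BR@(0,4)
Op 2: remove (0,4)
Op 3: place BN@(0,2)
Op 4: place BN@(1,4)
Op 5: place BK@(2,0)
Per-piece attacks for B:
  BN@(0,2): attacks (1,4) (2,3) (1,0) (2,1)
  BN@(1,4): attacks (2,2) (3,3) (0,2)
  BK@(2,0): attacks (2,1) (3,0) (1,0) (3,1) (1,1)
Union (10 distinct): (0,2) (1,0) (1,1) (1,4) (2,1) (2,2) (2,3) (3,0) (3,1) (3,3)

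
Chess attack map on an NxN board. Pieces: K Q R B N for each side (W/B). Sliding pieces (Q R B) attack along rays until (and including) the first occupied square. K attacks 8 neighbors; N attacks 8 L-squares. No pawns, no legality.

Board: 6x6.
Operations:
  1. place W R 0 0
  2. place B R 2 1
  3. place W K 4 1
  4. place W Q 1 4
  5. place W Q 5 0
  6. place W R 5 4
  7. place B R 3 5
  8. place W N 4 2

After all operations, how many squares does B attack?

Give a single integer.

Op 1: place WR@(0,0)
Op 2: place BR@(2,1)
Op 3: place WK@(4,1)
Op 4: place WQ@(1,4)
Op 5: place WQ@(5,0)
Op 6: place WR@(5,4)
Op 7: place BR@(3,5)
Op 8: place WN@(4,2)
Per-piece attacks for B:
  BR@(2,1): attacks (2,2) (2,3) (2,4) (2,5) (2,0) (3,1) (4,1) (1,1) (0,1) [ray(1,0) blocked at (4,1)]
  BR@(3,5): attacks (3,4) (3,3) (3,2) (3,1) (3,0) (4,5) (5,5) (2,5) (1,5) (0,5)
Union (17 distinct): (0,1) (0,5) (1,1) (1,5) (2,0) (2,2) (2,3) (2,4) (2,5) (3,0) (3,1) (3,2) (3,3) (3,4) (4,1) (4,5) (5,5)

Answer: 17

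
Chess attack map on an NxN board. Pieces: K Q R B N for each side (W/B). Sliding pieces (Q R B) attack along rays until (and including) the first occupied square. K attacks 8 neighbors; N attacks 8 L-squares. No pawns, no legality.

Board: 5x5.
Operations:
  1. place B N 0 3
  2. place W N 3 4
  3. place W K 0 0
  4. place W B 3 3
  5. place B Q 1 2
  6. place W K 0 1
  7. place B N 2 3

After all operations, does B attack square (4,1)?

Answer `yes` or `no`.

Op 1: place BN@(0,3)
Op 2: place WN@(3,4)
Op 3: place WK@(0,0)
Op 4: place WB@(3,3)
Op 5: place BQ@(1,2)
Op 6: place WK@(0,1)
Op 7: place BN@(2,3)
Per-piece attacks for B:
  BN@(0,3): attacks (2,4) (1,1) (2,2)
  BQ@(1,2): attacks (1,3) (1,4) (1,1) (1,0) (2,2) (3,2) (4,2) (0,2) (2,3) (2,1) (3,0) (0,3) (0,1) [ray(1,1) blocked at (2,3); ray(-1,1) blocked at (0,3); ray(-1,-1) blocked at (0,1)]
  BN@(2,3): attacks (4,4) (0,4) (3,1) (4,2) (1,1) (0,2)
B attacks (4,1): no

Answer: no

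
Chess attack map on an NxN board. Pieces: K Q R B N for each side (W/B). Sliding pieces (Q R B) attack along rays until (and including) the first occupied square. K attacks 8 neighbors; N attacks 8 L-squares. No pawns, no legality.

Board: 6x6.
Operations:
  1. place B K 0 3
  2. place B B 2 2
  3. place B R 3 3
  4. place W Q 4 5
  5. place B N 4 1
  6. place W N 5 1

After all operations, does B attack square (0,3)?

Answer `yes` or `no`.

Op 1: place BK@(0,3)
Op 2: place BB@(2,2)
Op 3: place BR@(3,3)
Op 4: place WQ@(4,5)
Op 5: place BN@(4,1)
Op 6: place WN@(5,1)
Per-piece attacks for B:
  BK@(0,3): attacks (0,4) (0,2) (1,3) (1,4) (1,2)
  BB@(2,2): attacks (3,3) (3,1) (4,0) (1,3) (0,4) (1,1) (0,0) [ray(1,1) blocked at (3,3)]
  BR@(3,3): attacks (3,4) (3,5) (3,2) (3,1) (3,0) (4,3) (5,3) (2,3) (1,3) (0,3) [ray(-1,0) blocked at (0,3)]
  BN@(4,1): attacks (5,3) (3,3) (2,2) (2,0)
B attacks (0,3): yes

Answer: yes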